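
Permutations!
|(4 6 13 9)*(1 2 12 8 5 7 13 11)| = 11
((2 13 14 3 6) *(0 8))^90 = (14) = [0, 1, 2, 3, 4, 5, 6, 7, 8, 9, 10, 11, 12, 13, 14]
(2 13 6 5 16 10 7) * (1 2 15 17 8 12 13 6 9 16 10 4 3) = (1 2 6 5 10 7 15 17 8 12 13 9 16 4 3) = [0, 2, 6, 1, 3, 10, 5, 15, 12, 16, 7, 11, 13, 9, 14, 17, 4, 8]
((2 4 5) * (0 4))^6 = (0 5)(2 4) = [5, 1, 4, 3, 2, 0]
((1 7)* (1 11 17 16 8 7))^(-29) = (7 11 17 16 8) = [0, 1, 2, 3, 4, 5, 6, 11, 7, 9, 10, 17, 12, 13, 14, 15, 8, 16]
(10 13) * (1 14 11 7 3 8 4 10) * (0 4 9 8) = (0 4 10 13 1 14 11 7 3)(8 9) = [4, 14, 2, 0, 10, 5, 6, 3, 9, 8, 13, 7, 12, 1, 11]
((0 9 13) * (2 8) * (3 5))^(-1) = (0 13 9)(2 8)(3 5) = [13, 1, 8, 5, 4, 3, 6, 7, 2, 0, 10, 11, 12, 9]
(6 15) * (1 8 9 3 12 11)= (1 8 9 3 12 11)(6 15)= [0, 8, 2, 12, 4, 5, 15, 7, 9, 3, 10, 1, 11, 13, 14, 6]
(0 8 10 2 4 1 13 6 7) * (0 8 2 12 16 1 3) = (0 2 4 3)(1 13 6 7 8 10 12 16) = [2, 13, 4, 0, 3, 5, 7, 8, 10, 9, 12, 11, 16, 6, 14, 15, 1]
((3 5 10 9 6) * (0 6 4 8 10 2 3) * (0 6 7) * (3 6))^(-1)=(0 7)(2 5 3 6)(4 9 10 8)=[7, 1, 5, 6, 9, 3, 2, 0, 4, 10, 8]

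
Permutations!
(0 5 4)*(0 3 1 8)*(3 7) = [5, 8, 2, 1, 7, 4, 6, 3, 0] = (0 5 4 7 3 1 8)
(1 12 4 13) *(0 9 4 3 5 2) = (0 9 4 13 1 12 3 5 2) = [9, 12, 0, 5, 13, 2, 6, 7, 8, 4, 10, 11, 3, 1]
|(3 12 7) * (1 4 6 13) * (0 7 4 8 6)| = 20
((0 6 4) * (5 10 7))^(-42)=(10)=[0, 1, 2, 3, 4, 5, 6, 7, 8, 9, 10]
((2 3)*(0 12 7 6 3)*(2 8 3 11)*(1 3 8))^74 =(0 7 11)(2 12 6) =[7, 1, 12, 3, 4, 5, 2, 11, 8, 9, 10, 0, 6]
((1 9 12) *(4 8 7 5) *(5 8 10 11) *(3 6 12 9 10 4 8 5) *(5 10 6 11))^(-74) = [0, 6, 2, 3, 4, 7, 12, 5, 10, 9, 8, 11, 1] = (1 6 12)(5 7)(8 10)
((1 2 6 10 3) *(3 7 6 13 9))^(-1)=(1 3 9 13 2)(6 7 10)=[0, 3, 1, 9, 4, 5, 7, 10, 8, 13, 6, 11, 12, 2]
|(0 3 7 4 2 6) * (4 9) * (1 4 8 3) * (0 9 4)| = 14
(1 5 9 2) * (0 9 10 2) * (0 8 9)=(1 5 10 2)(8 9)=[0, 5, 1, 3, 4, 10, 6, 7, 9, 8, 2]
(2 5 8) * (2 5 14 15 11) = [0, 1, 14, 3, 4, 8, 6, 7, 5, 9, 10, 2, 12, 13, 15, 11] = (2 14 15 11)(5 8)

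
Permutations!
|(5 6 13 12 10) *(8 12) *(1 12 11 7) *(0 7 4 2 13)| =|(0 7 1 12 10 5 6)(2 13 8 11 4)| =35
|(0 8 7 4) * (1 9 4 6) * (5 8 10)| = |(0 10 5 8 7 6 1 9 4)| = 9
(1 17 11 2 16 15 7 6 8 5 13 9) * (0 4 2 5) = (0 4 2 16 15 7 6 8)(1 17 11 5 13 9) = [4, 17, 16, 3, 2, 13, 8, 6, 0, 1, 10, 5, 12, 9, 14, 7, 15, 11]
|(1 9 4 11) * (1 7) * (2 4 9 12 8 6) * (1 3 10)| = |(1 12 8 6 2 4 11 7 3 10)| = 10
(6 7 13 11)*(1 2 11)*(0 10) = (0 10)(1 2 11 6 7 13) = [10, 2, 11, 3, 4, 5, 7, 13, 8, 9, 0, 6, 12, 1]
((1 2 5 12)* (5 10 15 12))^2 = (1 10 12 2 15) = [0, 10, 15, 3, 4, 5, 6, 7, 8, 9, 12, 11, 2, 13, 14, 1]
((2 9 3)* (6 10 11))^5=(2 3 9)(6 11 10)=[0, 1, 3, 9, 4, 5, 11, 7, 8, 2, 6, 10]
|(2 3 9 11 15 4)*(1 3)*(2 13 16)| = 9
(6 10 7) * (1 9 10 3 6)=(1 9 10 7)(3 6)=[0, 9, 2, 6, 4, 5, 3, 1, 8, 10, 7]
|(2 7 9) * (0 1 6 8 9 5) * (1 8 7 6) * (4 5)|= |(0 8 9 2 6 7 4 5)|= 8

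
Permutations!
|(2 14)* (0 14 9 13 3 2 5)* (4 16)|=|(0 14 5)(2 9 13 3)(4 16)|=12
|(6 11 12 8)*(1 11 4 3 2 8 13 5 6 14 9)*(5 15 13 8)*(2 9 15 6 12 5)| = |(1 11 5 12 8 14 15 13 6 4 3 9)| = 12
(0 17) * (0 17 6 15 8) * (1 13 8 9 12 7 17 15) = (0 6 1 13 8)(7 17 15 9 12) = [6, 13, 2, 3, 4, 5, 1, 17, 0, 12, 10, 11, 7, 8, 14, 9, 16, 15]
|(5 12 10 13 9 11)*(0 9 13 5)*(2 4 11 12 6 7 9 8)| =|(13)(0 8 2 4 11)(5 6 7 9 12 10)| =30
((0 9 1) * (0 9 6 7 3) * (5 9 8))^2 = [7, 5, 2, 6, 4, 1, 3, 0, 9, 8] = (0 7)(1 5)(3 6)(8 9)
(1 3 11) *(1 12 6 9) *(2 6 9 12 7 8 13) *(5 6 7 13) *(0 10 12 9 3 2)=(0 10 12 3 11 13)(1 2 7 8 5 6 9)=[10, 2, 7, 11, 4, 6, 9, 8, 5, 1, 12, 13, 3, 0]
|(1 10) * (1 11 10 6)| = 2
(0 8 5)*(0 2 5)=(0 8)(2 5)=[8, 1, 5, 3, 4, 2, 6, 7, 0]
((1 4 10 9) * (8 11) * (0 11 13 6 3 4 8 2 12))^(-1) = [12, 9, 11, 6, 3, 5, 13, 7, 1, 10, 4, 0, 2, 8] = (0 12 2 11)(1 9 10 4 3 6 13 8)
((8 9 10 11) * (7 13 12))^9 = [0, 1, 2, 3, 4, 5, 6, 7, 9, 10, 11, 8, 12, 13] = (13)(8 9 10 11)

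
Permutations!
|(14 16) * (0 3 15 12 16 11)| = |(0 3 15 12 16 14 11)| = 7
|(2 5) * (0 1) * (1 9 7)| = 4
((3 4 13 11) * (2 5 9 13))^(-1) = (2 4 3 11 13 9 5) = [0, 1, 4, 11, 3, 2, 6, 7, 8, 5, 10, 13, 12, 9]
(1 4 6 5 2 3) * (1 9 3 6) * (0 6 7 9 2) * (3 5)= (0 6 3 2 7 9 5)(1 4)= [6, 4, 7, 2, 1, 0, 3, 9, 8, 5]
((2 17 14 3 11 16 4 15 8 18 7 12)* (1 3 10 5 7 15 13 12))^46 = (1 2 3 17 11 14 16 10 4 5 13 7 12)(8 18 15) = [0, 2, 3, 17, 5, 13, 6, 12, 18, 9, 4, 14, 1, 7, 16, 8, 10, 11, 15]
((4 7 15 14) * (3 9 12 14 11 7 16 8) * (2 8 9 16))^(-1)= (2 4 14 12 9 16 3 8)(7 11 15)= [0, 1, 4, 8, 14, 5, 6, 11, 2, 16, 10, 15, 9, 13, 12, 7, 3]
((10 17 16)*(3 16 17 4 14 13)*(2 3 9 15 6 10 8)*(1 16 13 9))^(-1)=[0, 13, 8, 2, 10, 5, 15, 7, 16, 14, 6, 11, 12, 3, 4, 9, 1, 17]=(17)(1 13 3 2 8 16)(4 10 6 15 9 14)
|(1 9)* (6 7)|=2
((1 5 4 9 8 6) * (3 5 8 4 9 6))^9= (1 3 9 6 8 5 4)= [0, 3, 2, 9, 1, 4, 8, 7, 5, 6]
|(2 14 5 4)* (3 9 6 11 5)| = 8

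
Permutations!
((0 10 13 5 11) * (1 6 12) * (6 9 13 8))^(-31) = (0 11 5 13 9 1 12 6 8 10) = [11, 12, 2, 3, 4, 13, 8, 7, 10, 1, 0, 5, 6, 9]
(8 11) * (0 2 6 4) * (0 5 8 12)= (0 2 6 4 5 8 11 12)= [2, 1, 6, 3, 5, 8, 4, 7, 11, 9, 10, 12, 0]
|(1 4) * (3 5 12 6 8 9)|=6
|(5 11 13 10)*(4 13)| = |(4 13 10 5 11)| = 5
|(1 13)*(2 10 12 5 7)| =10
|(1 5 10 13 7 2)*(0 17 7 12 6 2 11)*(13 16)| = |(0 17 7 11)(1 5 10 16 13 12 6 2)| = 8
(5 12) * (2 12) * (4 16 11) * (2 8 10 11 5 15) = (2 12 15)(4 16 5 8 10 11) = [0, 1, 12, 3, 16, 8, 6, 7, 10, 9, 11, 4, 15, 13, 14, 2, 5]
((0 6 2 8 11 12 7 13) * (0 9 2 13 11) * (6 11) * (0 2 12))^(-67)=(0 11)(2 8)(6 12 13 7 9)=[11, 1, 8, 3, 4, 5, 12, 9, 2, 6, 10, 0, 13, 7]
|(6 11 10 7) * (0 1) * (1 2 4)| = |(0 2 4 1)(6 11 10 7)| = 4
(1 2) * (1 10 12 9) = (1 2 10 12 9) = [0, 2, 10, 3, 4, 5, 6, 7, 8, 1, 12, 11, 9]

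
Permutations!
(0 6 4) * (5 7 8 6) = (0 5 7 8 6 4) = [5, 1, 2, 3, 0, 7, 4, 8, 6]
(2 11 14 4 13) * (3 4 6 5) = (2 11 14 6 5 3 4 13) = [0, 1, 11, 4, 13, 3, 5, 7, 8, 9, 10, 14, 12, 2, 6]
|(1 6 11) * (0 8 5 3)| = |(0 8 5 3)(1 6 11)| = 12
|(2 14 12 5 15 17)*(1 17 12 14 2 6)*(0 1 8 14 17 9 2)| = |(0 1 9 2)(5 15 12)(6 8 14 17)| = 12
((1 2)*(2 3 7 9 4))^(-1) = (1 2 4 9 7 3) = [0, 2, 4, 1, 9, 5, 6, 3, 8, 7]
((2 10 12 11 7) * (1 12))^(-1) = (1 10 2 7 11 12) = [0, 10, 7, 3, 4, 5, 6, 11, 8, 9, 2, 12, 1]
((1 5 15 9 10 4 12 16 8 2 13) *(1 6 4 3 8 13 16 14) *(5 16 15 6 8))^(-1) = [0, 14, 8, 10, 6, 3, 5, 7, 13, 15, 9, 11, 4, 16, 12, 2, 1] = (1 14 12 4 6 5 3 10 9 15 2 8 13 16)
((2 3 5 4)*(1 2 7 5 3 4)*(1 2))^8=[0, 1, 2, 3, 4, 5, 6, 7]=(7)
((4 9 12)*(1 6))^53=(1 6)(4 12 9)=[0, 6, 2, 3, 12, 5, 1, 7, 8, 4, 10, 11, 9]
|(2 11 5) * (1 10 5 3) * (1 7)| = 7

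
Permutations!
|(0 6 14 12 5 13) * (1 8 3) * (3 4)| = 12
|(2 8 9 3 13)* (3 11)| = |(2 8 9 11 3 13)| = 6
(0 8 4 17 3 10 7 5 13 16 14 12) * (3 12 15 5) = (0 8 4 17 12)(3 10 7)(5 13 16 14 15) = [8, 1, 2, 10, 17, 13, 6, 3, 4, 9, 7, 11, 0, 16, 15, 5, 14, 12]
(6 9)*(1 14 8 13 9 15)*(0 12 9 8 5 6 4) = (0 12 9 4)(1 14 5 6 15)(8 13) = [12, 14, 2, 3, 0, 6, 15, 7, 13, 4, 10, 11, 9, 8, 5, 1]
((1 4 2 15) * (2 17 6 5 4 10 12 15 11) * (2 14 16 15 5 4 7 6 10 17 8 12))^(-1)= (1 15 16 14 11 2 10 17)(4 6 7 5 12 8)= [0, 15, 10, 3, 6, 12, 7, 5, 4, 9, 17, 2, 8, 13, 11, 16, 14, 1]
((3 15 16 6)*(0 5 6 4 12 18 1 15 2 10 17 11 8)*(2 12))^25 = [2, 5, 18, 11, 12, 10, 17, 7, 4, 9, 1, 16, 8, 13, 14, 6, 3, 15, 0] = (0 2 18)(1 5 10)(3 11 16)(4 12 8)(6 17 15)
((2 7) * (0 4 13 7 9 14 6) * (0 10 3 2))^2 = [13, 1, 14, 9, 7, 5, 3, 4, 8, 6, 2, 11, 12, 0, 10] = (0 13)(2 14 10)(3 9 6)(4 7)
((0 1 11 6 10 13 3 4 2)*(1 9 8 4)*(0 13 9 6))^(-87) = (0 6 10 9 8 4 2 13 3 1 11) = [6, 11, 13, 1, 2, 5, 10, 7, 4, 8, 9, 0, 12, 3]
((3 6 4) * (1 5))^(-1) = (1 5)(3 4 6) = [0, 5, 2, 4, 6, 1, 3]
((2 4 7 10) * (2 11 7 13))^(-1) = (2 13 4)(7 11 10) = [0, 1, 13, 3, 2, 5, 6, 11, 8, 9, 7, 10, 12, 4]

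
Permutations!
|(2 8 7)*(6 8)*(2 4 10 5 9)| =|(2 6 8 7 4 10 5 9)| =8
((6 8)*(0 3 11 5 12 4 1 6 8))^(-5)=(0 5 1 3 12 6 11 4)=[5, 3, 2, 12, 0, 1, 11, 7, 8, 9, 10, 4, 6]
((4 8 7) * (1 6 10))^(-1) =(1 10 6)(4 7 8) =[0, 10, 2, 3, 7, 5, 1, 8, 4, 9, 6]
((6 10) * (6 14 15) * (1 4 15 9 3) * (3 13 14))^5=(1 3 10 6 15 4)(9 14 13)=[0, 3, 2, 10, 1, 5, 15, 7, 8, 14, 6, 11, 12, 9, 13, 4]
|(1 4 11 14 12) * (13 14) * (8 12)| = 7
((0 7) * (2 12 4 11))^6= [0, 1, 4, 3, 2, 5, 6, 7, 8, 9, 10, 12, 11]= (2 4)(11 12)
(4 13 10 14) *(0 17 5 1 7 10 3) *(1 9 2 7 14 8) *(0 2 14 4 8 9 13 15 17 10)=(0 10 9 14 8 1 4 15 17 5 13 3 2 7)=[10, 4, 7, 2, 15, 13, 6, 0, 1, 14, 9, 11, 12, 3, 8, 17, 16, 5]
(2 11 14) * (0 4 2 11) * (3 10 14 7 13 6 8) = (0 4 2)(3 10 14 11 7 13 6 8) = [4, 1, 0, 10, 2, 5, 8, 13, 3, 9, 14, 7, 12, 6, 11]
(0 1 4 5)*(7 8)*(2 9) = [1, 4, 9, 3, 5, 0, 6, 8, 7, 2] = (0 1 4 5)(2 9)(7 8)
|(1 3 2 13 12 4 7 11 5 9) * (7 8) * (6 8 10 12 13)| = |(13)(1 3 2 6 8 7 11 5 9)(4 10 12)| = 9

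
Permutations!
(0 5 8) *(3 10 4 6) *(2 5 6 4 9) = (0 6 3 10 9 2 5 8) = [6, 1, 5, 10, 4, 8, 3, 7, 0, 2, 9]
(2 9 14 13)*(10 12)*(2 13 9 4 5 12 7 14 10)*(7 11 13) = [0, 1, 4, 3, 5, 12, 6, 14, 8, 10, 11, 13, 2, 7, 9] = (2 4 5 12)(7 14 9 10 11 13)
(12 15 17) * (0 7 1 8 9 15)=(0 7 1 8 9 15 17 12)=[7, 8, 2, 3, 4, 5, 6, 1, 9, 15, 10, 11, 0, 13, 14, 17, 16, 12]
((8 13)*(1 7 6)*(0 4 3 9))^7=(0 9 3 4)(1 7 6)(8 13)=[9, 7, 2, 4, 0, 5, 1, 6, 13, 3, 10, 11, 12, 8]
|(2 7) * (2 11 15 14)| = 5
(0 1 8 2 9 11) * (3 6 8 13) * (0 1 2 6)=[2, 13, 9, 0, 4, 5, 8, 7, 6, 11, 10, 1, 12, 3]=(0 2 9 11 1 13 3)(6 8)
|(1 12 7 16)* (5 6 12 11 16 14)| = 15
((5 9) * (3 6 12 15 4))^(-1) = (3 4 15 12 6)(5 9) = [0, 1, 2, 4, 15, 9, 3, 7, 8, 5, 10, 11, 6, 13, 14, 12]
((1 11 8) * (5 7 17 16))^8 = (17)(1 8 11) = [0, 8, 2, 3, 4, 5, 6, 7, 11, 9, 10, 1, 12, 13, 14, 15, 16, 17]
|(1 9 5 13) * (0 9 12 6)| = |(0 9 5 13 1 12 6)| = 7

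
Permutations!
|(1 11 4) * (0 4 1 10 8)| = |(0 4 10 8)(1 11)| = 4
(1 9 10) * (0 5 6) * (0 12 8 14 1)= [5, 9, 2, 3, 4, 6, 12, 7, 14, 10, 0, 11, 8, 13, 1]= (0 5 6 12 8 14 1 9 10)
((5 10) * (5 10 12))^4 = (12) = [0, 1, 2, 3, 4, 5, 6, 7, 8, 9, 10, 11, 12]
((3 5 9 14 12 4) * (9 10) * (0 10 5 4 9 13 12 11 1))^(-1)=[1, 11, 2, 4, 3, 5, 6, 7, 8, 12, 0, 14, 13, 10, 9]=(0 1 11 14 9 12 13 10)(3 4)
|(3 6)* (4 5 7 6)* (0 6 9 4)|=|(0 6 3)(4 5 7 9)|=12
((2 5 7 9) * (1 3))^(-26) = (2 7)(5 9) = [0, 1, 7, 3, 4, 9, 6, 2, 8, 5]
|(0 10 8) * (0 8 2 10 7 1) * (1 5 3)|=|(0 7 5 3 1)(2 10)|=10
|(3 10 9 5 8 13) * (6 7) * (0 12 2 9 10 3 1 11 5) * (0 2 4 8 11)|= |(0 12 4 8 13 1)(2 9)(5 11)(6 7)|= 6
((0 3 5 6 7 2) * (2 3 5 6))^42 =(7) =[0, 1, 2, 3, 4, 5, 6, 7]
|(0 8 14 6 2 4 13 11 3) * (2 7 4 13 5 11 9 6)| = |(0 8 14 2 13 9 6 7 4 5 11 3)| = 12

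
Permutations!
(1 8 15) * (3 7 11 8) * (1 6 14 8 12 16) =(1 3 7 11 12 16)(6 14 8 15) =[0, 3, 2, 7, 4, 5, 14, 11, 15, 9, 10, 12, 16, 13, 8, 6, 1]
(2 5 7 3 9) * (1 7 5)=(1 7 3 9 2)=[0, 7, 1, 9, 4, 5, 6, 3, 8, 2]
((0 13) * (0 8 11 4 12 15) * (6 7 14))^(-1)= [15, 1, 2, 3, 11, 5, 14, 6, 13, 9, 10, 8, 4, 0, 7, 12]= (0 15 12 4 11 8 13)(6 14 7)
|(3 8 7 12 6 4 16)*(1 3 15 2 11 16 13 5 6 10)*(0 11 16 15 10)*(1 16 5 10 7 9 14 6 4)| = |(0 11 15 2 5 4 13 10 16 7 12)(1 3 8 9 14 6)| = 66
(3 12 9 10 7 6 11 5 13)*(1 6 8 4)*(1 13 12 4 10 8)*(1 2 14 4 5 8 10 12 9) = (1 6 11 8 12)(2 14 4 13 3 5 9 10 7) = [0, 6, 14, 5, 13, 9, 11, 2, 12, 10, 7, 8, 1, 3, 4]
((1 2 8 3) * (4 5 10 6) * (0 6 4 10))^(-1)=(0 5 4 10 6)(1 3 8 2)=[5, 3, 1, 8, 10, 4, 0, 7, 2, 9, 6]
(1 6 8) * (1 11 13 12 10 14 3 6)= [0, 1, 2, 6, 4, 5, 8, 7, 11, 9, 14, 13, 10, 12, 3]= (3 6 8 11 13 12 10 14)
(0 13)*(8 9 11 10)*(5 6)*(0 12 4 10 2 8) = [13, 1, 8, 3, 10, 6, 5, 7, 9, 11, 0, 2, 4, 12] = (0 13 12 4 10)(2 8 9 11)(5 6)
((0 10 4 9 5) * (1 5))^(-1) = (0 5 1 9 4 10) = [5, 9, 2, 3, 10, 1, 6, 7, 8, 4, 0]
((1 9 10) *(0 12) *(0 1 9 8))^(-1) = (0 8 1 12)(9 10) = [8, 12, 2, 3, 4, 5, 6, 7, 1, 10, 9, 11, 0]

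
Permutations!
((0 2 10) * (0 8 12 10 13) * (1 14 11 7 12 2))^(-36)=(0 7 2 14 10)(1 12 13 11 8)=[7, 12, 14, 3, 4, 5, 6, 2, 1, 9, 0, 8, 13, 11, 10]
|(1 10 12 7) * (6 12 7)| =6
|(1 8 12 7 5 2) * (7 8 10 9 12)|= |(1 10 9 12 8 7 5 2)|= 8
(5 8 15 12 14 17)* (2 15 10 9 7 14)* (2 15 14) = (2 14 17 5 8 10 9 7)(12 15) = [0, 1, 14, 3, 4, 8, 6, 2, 10, 7, 9, 11, 15, 13, 17, 12, 16, 5]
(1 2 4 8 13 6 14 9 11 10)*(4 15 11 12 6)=(1 2 15 11 10)(4 8 13)(6 14 9 12)=[0, 2, 15, 3, 8, 5, 14, 7, 13, 12, 1, 10, 6, 4, 9, 11]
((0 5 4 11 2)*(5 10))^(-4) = [5, 1, 10, 3, 2, 11, 6, 7, 8, 9, 4, 0] = (0 5 11)(2 10 4)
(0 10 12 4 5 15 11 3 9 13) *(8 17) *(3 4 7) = [10, 1, 2, 9, 5, 15, 6, 3, 17, 13, 12, 4, 7, 0, 14, 11, 16, 8] = (0 10 12 7 3 9 13)(4 5 15 11)(8 17)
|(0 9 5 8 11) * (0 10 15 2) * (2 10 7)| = |(0 9 5 8 11 7 2)(10 15)| = 14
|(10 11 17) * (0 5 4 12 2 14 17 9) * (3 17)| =|(0 5 4 12 2 14 3 17 10 11 9)| =11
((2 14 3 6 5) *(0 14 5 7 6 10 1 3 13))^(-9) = (14)(2 5)(6 7) = [0, 1, 5, 3, 4, 2, 7, 6, 8, 9, 10, 11, 12, 13, 14]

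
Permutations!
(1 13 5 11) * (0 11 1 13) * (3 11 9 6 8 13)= [9, 0, 2, 11, 4, 1, 8, 7, 13, 6, 10, 3, 12, 5]= (0 9 6 8 13 5 1)(3 11)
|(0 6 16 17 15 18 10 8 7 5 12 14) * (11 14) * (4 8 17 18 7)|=|(0 6 16 18 10 17 15 7 5 12 11 14)(4 8)|=12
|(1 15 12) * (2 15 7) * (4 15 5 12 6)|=|(1 7 2 5 12)(4 15 6)|=15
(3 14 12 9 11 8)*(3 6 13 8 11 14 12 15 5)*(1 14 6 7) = (1 14 15 5 3 12 9 6 13 8 7) = [0, 14, 2, 12, 4, 3, 13, 1, 7, 6, 10, 11, 9, 8, 15, 5]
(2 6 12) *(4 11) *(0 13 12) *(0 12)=(0 13)(2 6 12)(4 11)=[13, 1, 6, 3, 11, 5, 12, 7, 8, 9, 10, 4, 2, 0]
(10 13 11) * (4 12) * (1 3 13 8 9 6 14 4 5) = (1 3 13 11 10 8 9 6 14 4 12 5) = [0, 3, 2, 13, 12, 1, 14, 7, 9, 6, 8, 10, 5, 11, 4]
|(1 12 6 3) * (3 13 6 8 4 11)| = |(1 12 8 4 11 3)(6 13)| = 6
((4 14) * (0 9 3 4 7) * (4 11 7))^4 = (14)(0 7 11 3 9) = [7, 1, 2, 9, 4, 5, 6, 11, 8, 0, 10, 3, 12, 13, 14]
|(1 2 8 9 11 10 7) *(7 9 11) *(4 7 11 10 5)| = 9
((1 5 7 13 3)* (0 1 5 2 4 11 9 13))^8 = (0 5 13 11 2)(1 7 3 9 4) = [5, 7, 0, 9, 1, 13, 6, 3, 8, 4, 10, 2, 12, 11]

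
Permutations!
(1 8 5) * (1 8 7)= (1 7)(5 8)= [0, 7, 2, 3, 4, 8, 6, 1, 5]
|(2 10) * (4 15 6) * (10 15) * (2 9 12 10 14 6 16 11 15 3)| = |(2 3)(4 14 6)(9 12 10)(11 15 16)| = 6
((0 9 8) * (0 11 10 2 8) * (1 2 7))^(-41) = (0 9)(1 2 8 11 10 7) = [9, 2, 8, 3, 4, 5, 6, 1, 11, 0, 7, 10]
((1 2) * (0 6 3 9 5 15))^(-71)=(0 6 3 9 5 15)(1 2)=[6, 2, 1, 9, 4, 15, 3, 7, 8, 5, 10, 11, 12, 13, 14, 0]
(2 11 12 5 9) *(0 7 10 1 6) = (0 7 10 1 6)(2 11 12 5 9) = [7, 6, 11, 3, 4, 9, 0, 10, 8, 2, 1, 12, 5]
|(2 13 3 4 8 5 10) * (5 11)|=|(2 13 3 4 8 11 5 10)|=8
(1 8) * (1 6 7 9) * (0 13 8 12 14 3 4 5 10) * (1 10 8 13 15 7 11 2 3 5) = (0 15 7 9 10)(1 12 14 5 8 6 11 2 3 4) = [15, 12, 3, 4, 1, 8, 11, 9, 6, 10, 0, 2, 14, 13, 5, 7]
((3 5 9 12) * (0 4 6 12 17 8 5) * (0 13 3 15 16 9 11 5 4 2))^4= (4 16)(6 9)(8 15)(12 17)= [0, 1, 2, 3, 16, 5, 9, 7, 15, 6, 10, 11, 17, 13, 14, 8, 4, 12]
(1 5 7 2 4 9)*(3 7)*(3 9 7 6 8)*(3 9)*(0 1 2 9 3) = (0 1 5)(2 4 7 9)(3 6 8) = [1, 5, 4, 6, 7, 0, 8, 9, 3, 2]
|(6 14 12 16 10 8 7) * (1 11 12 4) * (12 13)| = |(1 11 13 12 16 10 8 7 6 14 4)| = 11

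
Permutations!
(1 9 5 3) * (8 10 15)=(1 9 5 3)(8 10 15)=[0, 9, 2, 1, 4, 3, 6, 7, 10, 5, 15, 11, 12, 13, 14, 8]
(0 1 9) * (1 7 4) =[7, 9, 2, 3, 1, 5, 6, 4, 8, 0] =(0 7 4 1 9)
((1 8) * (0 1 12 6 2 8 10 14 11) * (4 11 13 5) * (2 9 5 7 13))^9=(0 5 12 14)(1 4 6 2)(7 13)(8 10 11 9)=[5, 4, 1, 3, 6, 12, 2, 13, 10, 8, 11, 9, 14, 7, 0]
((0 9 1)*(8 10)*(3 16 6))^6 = (16) = [0, 1, 2, 3, 4, 5, 6, 7, 8, 9, 10, 11, 12, 13, 14, 15, 16]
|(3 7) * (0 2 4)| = 6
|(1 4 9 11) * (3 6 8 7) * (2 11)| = |(1 4 9 2 11)(3 6 8 7)| = 20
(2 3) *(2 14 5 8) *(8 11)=(2 3 14 5 11 8)=[0, 1, 3, 14, 4, 11, 6, 7, 2, 9, 10, 8, 12, 13, 5]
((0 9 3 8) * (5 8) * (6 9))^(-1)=[8, 1, 2, 9, 4, 3, 0, 7, 5, 6]=(0 8 5 3 9 6)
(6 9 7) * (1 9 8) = (1 9 7 6 8) = [0, 9, 2, 3, 4, 5, 8, 6, 1, 7]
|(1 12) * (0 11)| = 2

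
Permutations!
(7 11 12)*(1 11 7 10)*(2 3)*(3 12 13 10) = (1 11 13 10)(2 12 3) = [0, 11, 12, 2, 4, 5, 6, 7, 8, 9, 1, 13, 3, 10]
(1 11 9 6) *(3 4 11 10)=(1 10 3 4 11 9 6)=[0, 10, 2, 4, 11, 5, 1, 7, 8, 6, 3, 9]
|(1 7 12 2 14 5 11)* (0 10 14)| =|(0 10 14 5 11 1 7 12 2)| =9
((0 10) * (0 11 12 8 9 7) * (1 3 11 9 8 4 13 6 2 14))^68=[0, 13, 12, 6, 1, 5, 11, 7, 8, 9, 10, 2, 14, 3, 4]=(1 13 3 6 11 2 12 14 4)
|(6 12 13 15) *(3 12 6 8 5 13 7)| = 12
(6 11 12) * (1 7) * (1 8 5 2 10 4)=(1 7 8 5 2 10 4)(6 11 12)=[0, 7, 10, 3, 1, 2, 11, 8, 5, 9, 4, 12, 6]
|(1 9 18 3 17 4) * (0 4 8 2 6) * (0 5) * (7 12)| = 22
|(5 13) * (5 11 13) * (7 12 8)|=6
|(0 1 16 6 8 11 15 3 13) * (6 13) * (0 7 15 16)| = 8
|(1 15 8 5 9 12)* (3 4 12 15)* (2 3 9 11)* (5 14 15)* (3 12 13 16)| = 12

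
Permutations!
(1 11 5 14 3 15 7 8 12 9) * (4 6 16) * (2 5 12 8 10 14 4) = (1 11 12 9)(2 5 4 6 16)(3 15 7 10 14) = [0, 11, 5, 15, 6, 4, 16, 10, 8, 1, 14, 12, 9, 13, 3, 7, 2]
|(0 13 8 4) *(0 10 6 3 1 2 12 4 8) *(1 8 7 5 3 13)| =|(0 1 2 12 4 10 6 13)(3 8 7 5)| =8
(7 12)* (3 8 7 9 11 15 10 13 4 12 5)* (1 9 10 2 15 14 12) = (1 9 11 14 12 10 13 4)(2 15)(3 8 7 5) = [0, 9, 15, 8, 1, 3, 6, 5, 7, 11, 13, 14, 10, 4, 12, 2]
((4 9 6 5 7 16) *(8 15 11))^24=[0, 1, 2, 3, 4, 5, 6, 7, 8, 9, 10, 11, 12, 13, 14, 15, 16]=(16)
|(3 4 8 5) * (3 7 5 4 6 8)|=|(3 6 8 4)(5 7)|=4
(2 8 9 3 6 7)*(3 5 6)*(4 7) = (2 8 9 5 6 4 7) = [0, 1, 8, 3, 7, 6, 4, 2, 9, 5]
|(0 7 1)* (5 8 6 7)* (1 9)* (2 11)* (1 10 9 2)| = 8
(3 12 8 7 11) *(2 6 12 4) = (2 6 12 8 7 11 3 4) = [0, 1, 6, 4, 2, 5, 12, 11, 7, 9, 10, 3, 8]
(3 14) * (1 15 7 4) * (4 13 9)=[0, 15, 2, 14, 1, 5, 6, 13, 8, 4, 10, 11, 12, 9, 3, 7]=(1 15 7 13 9 4)(3 14)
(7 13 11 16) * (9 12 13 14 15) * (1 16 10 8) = (1 16 7 14 15 9 12 13 11 10 8) = [0, 16, 2, 3, 4, 5, 6, 14, 1, 12, 8, 10, 13, 11, 15, 9, 7]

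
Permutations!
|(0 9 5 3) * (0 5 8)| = 6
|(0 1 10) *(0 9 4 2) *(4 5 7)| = 8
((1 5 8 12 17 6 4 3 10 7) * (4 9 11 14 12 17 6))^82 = (1 8 4 10)(3 7 5 17)(6 11 12 9 14) = [0, 8, 2, 7, 10, 17, 11, 5, 4, 14, 1, 12, 9, 13, 6, 15, 16, 3]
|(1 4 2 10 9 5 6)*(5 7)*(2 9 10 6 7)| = |(10)(1 4 9 2 6)(5 7)| = 10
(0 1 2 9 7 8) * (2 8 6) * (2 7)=(0 1 8)(2 9)(6 7)=[1, 8, 9, 3, 4, 5, 7, 6, 0, 2]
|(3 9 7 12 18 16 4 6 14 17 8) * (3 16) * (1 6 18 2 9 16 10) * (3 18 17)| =36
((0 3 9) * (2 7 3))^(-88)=(0 7 9 2 3)=[7, 1, 3, 0, 4, 5, 6, 9, 8, 2]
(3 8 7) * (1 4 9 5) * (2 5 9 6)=(9)(1 4 6 2 5)(3 8 7)=[0, 4, 5, 8, 6, 1, 2, 3, 7, 9]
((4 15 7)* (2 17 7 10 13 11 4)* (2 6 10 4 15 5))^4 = (2 10 4 7 11)(5 6 15 17 13) = [0, 1, 10, 3, 7, 6, 15, 11, 8, 9, 4, 2, 12, 5, 14, 17, 16, 13]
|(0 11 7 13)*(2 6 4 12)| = 4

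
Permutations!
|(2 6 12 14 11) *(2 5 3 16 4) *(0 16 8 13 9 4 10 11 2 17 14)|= 15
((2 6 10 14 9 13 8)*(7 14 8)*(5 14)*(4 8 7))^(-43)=(2 13 5 6 4 14 10 8 9 7)=[0, 1, 13, 3, 14, 6, 4, 2, 9, 7, 8, 11, 12, 5, 10]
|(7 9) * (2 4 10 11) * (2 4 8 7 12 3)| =|(2 8 7 9 12 3)(4 10 11)| =6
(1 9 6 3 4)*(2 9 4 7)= [0, 4, 9, 7, 1, 5, 3, 2, 8, 6]= (1 4)(2 9 6 3 7)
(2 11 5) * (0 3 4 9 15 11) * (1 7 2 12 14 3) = (0 1 7 2)(3 4 9 15 11 5 12 14) = [1, 7, 0, 4, 9, 12, 6, 2, 8, 15, 10, 5, 14, 13, 3, 11]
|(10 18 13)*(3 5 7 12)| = 12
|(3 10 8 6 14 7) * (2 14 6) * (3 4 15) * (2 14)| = 7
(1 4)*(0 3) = (0 3)(1 4) = [3, 4, 2, 0, 1]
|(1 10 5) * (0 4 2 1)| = 6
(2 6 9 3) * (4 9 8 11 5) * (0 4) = [4, 1, 6, 2, 9, 0, 8, 7, 11, 3, 10, 5] = (0 4 9 3 2 6 8 11 5)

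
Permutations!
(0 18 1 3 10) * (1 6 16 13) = (0 18 6 16 13 1 3 10) = [18, 3, 2, 10, 4, 5, 16, 7, 8, 9, 0, 11, 12, 1, 14, 15, 13, 17, 6]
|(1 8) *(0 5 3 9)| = |(0 5 3 9)(1 8)| = 4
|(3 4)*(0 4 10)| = |(0 4 3 10)| = 4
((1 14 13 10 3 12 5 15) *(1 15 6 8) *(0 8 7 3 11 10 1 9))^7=[8, 14, 2, 5, 4, 7, 3, 12, 9, 0, 11, 10, 6, 1, 13, 15]=(15)(0 8 9)(1 14 13)(3 5 7 12 6)(10 11)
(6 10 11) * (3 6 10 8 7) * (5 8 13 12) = [0, 1, 2, 6, 4, 8, 13, 3, 7, 9, 11, 10, 5, 12] = (3 6 13 12 5 8 7)(10 11)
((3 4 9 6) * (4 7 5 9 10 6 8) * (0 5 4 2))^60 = [0, 1, 2, 3, 4, 5, 6, 7, 8, 9, 10] = (10)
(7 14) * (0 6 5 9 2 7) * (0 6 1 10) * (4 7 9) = (0 1 10)(2 9)(4 7 14 6 5) = [1, 10, 9, 3, 7, 4, 5, 14, 8, 2, 0, 11, 12, 13, 6]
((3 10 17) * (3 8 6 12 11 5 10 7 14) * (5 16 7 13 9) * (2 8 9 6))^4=(17)(3 11)(6 7)(12 14)(13 16)=[0, 1, 2, 11, 4, 5, 7, 6, 8, 9, 10, 3, 14, 16, 12, 15, 13, 17]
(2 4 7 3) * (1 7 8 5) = (1 7 3 2 4 8 5) = [0, 7, 4, 2, 8, 1, 6, 3, 5]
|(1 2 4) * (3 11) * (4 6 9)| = |(1 2 6 9 4)(3 11)| = 10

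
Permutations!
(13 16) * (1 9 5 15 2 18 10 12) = (1 9 5 15 2 18 10 12)(13 16) = [0, 9, 18, 3, 4, 15, 6, 7, 8, 5, 12, 11, 1, 16, 14, 2, 13, 17, 10]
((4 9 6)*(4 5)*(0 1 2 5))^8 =(0 1 2 5 4 9 6) =[1, 2, 5, 3, 9, 4, 0, 7, 8, 6]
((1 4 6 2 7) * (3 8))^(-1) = (1 7 2 6 4)(3 8) = [0, 7, 6, 8, 1, 5, 4, 2, 3]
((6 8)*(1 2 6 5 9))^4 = (1 5 6)(2 9 8) = [0, 5, 9, 3, 4, 6, 1, 7, 2, 8]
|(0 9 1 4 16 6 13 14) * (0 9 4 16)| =6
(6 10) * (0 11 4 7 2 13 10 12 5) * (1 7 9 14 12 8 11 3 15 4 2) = (0 3 15 4 9 14 12 5)(1 7)(2 13 10 6 8 11) = [3, 7, 13, 15, 9, 0, 8, 1, 11, 14, 6, 2, 5, 10, 12, 4]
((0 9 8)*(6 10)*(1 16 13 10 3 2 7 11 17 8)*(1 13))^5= (0 3 8 6 17 10 11 13 7 9 2)(1 16)= [3, 16, 0, 8, 4, 5, 17, 9, 6, 2, 11, 13, 12, 7, 14, 15, 1, 10]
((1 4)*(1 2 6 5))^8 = (1 6 4 5 2) = [0, 6, 1, 3, 5, 2, 4]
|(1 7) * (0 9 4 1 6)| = 6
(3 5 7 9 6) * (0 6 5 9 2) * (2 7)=(0 6 3 9 5 2)=[6, 1, 0, 9, 4, 2, 3, 7, 8, 5]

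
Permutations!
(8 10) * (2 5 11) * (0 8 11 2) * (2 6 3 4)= (0 8 10 11)(2 5 6 3 4)= [8, 1, 5, 4, 2, 6, 3, 7, 10, 9, 11, 0]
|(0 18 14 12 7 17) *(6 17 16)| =|(0 18 14 12 7 16 6 17)| =8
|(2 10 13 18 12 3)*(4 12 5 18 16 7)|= 8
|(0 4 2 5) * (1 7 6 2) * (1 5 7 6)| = |(0 4 5)(1 6 2 7)| = 12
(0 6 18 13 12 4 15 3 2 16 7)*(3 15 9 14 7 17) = (0 6 18 13 12 4 9 14 7)(2 16 17 3) = [6, 1, 16, 2, 9, 5, 18, 0, 8, 14, 10, 11, 4, 12, 7, 15, 17, 3, 13]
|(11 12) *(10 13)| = |(10 13)(11 12)| = 2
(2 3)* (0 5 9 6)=[5, 1, 3, 2, 4, 9, 0, 7, 8, 6]=(0 5 9 6)(2 3)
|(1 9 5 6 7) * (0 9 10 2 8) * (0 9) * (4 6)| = 9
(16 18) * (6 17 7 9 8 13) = (6 17 7 9 8 13)(16 18) = [0, 1, 2, 3, 4, 5, 17, 9, 13, 8, 10, 11, 12, 6, 14, 15, 18, 7, 16]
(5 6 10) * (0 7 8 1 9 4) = [7, 9, 2, 3, 0, 6, 10, 8, 1, 4, 5] = (0 7 8 1 9 4)(5 6 10)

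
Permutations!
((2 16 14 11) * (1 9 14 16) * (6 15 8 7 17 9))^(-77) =(1 8 9 2 15 17 11 6 7 14) =[0, 8, 15, 3, 4, 5, 7, 14, 9, 2, 10, 6, 12, 13, 1, 17, 16, 11]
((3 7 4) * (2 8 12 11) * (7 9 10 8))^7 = (2 12 10 3 7 11 8 9 4) = [0, 1, 12, 7, 2, 5, 6, 11, 9, 4, 3, 8, 10]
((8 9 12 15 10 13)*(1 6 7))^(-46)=(1 7 6)(8 12 10)(9 15 13)=[0, 7, 2, 3, 4, 5, 1, 6, 12, 15, 8, 11, 10, 9, 14, 13]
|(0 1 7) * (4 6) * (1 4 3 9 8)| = |(0 4 6 3 9 8 1 7)| = 8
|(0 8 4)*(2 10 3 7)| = 12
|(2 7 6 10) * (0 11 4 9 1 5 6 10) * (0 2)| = 10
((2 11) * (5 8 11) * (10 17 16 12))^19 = [0, 1, 11, 3, 4, 2, 6, 7, 5, 9, 12, 8, 16, 13, 14, 15, 17, 10] = (2 11 8 5)(10 12 16 17)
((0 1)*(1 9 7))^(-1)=[1, 7, 2, 3, 4, 5, 6, 9, 8, 0]=(0 1 7 9)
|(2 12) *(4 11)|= 2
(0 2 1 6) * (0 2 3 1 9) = (0 3 1 6 2 9) = [3, 6, 9, 1, 4, 5, 2, 7, 8, 0]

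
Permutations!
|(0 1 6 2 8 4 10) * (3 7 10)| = |(0 1 6 2 8 4 3 7 10)| = 9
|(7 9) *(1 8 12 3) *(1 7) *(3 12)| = 5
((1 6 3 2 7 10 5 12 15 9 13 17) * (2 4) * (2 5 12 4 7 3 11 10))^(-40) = (1 15 6 9 11 13 10 17 12)(2 7 3) = [0, 15, 7, 2, 4, 5, 9, 3, 8, 11, 17, 13, 1, 10, 14, 6, 16, 12]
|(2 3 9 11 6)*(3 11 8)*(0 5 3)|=15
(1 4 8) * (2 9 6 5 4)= (1 2 9 6 5 4 8)= [0, 2, 9, 3, 8, 4, 5, 7, 1, 6]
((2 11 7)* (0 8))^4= (2 11 7)= [0, 1, 11, 3, 4, 5, 6, 2, 8, 9, 10, 7]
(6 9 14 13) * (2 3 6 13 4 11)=(2 3 6 9 14 4 11)=[0, 1, 3, 6, 11, 5, 9, 7, 8, 14, 10, 2, 12, 13, 4]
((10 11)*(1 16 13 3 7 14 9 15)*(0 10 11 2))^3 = (1 3 9 16 7 15 13 14) = [0, 3, 2, 9, 4, 5, 6, 15, 8, 16, 10, 11, 12, 14, 1, 13, 7]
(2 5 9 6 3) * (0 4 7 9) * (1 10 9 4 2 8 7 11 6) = (0 2 5)(1 10 9)(3 8 7 4 11 6) = [2, 10, 5, 8, 11, 0, 3, 4, 7, 1, 9, 6]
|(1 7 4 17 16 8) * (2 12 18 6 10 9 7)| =|(1 2 12 18 6 10 9 7 4 17 16 8)| =12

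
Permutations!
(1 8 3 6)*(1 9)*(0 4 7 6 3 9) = (0 4 7 6)(1 8 9) = [4, 8, 2, 3, 7, 5, 0, 6, 9, 1]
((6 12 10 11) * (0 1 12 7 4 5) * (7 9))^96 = (0 9 12 4 11)(1 7 10 5 6) = [9, 7, 2, 3, 11, 6, 1, 10, 8, 12, 5, 0, 4]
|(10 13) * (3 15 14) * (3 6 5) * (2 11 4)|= |(2 11 4)(3 15 14 6 5)(10 13)|= 30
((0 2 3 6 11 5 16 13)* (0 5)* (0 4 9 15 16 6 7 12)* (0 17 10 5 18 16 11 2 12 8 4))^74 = (0 5 7 15 17 2 4)(3 9 12 6 8 11 10)(13 16 18) = [5, 1, 4, 9, 0, 7, 8, 15, 11, 12, 3, 10, 6, 16, 14, 17, 18, 2, 13]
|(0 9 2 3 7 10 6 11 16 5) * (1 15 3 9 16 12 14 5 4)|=26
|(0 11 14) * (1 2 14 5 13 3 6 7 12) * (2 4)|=|(0 11 5 13 3 6 7 12 1 4 2 14)|=12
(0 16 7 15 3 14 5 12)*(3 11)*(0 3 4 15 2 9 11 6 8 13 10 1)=(0 16 7 2 9 11 4 15 6 8 13 10 1)(3 14 5 12)=[16, 0, 9, 14, 15, 12, 8, 2, 13, 11, 1, 4, 3, 10, 5, 6, 7]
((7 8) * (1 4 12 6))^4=(12)=[0, 1, 2, 3, 4, 5, 6, 7, 8, 9, 10, 11, 12]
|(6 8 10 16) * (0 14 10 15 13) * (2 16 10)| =|(0 14 2 16 6 8 15 13)| =8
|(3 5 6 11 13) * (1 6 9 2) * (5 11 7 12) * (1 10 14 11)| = |(1 6 7 12 5 9 2 10 14 11 13 3)| = 12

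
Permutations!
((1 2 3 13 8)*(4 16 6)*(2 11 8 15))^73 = [0, 11, 3, 13, 16, 5, 4, 7, 1, 9, 10, 8, 12, 15, 14, 2, 6] = (1 11 8)(2 3 13 15)(4 16 6)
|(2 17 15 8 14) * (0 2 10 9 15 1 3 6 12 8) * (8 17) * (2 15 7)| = |(0 15)(1 3 6 12 17)(2 8 14 10 9 7)| = 30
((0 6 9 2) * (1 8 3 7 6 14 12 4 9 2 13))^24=(14)=[0, 1, 2, 3, 4, 5, 6, 7, 8, 9, 10, 11, 12, 13, 14]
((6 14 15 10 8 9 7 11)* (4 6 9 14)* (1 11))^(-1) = (1 7 9 11)(4 6)(8 10 15 14) = [0, 7, 2, 3, 6, 5, 4, 9, 10, 11, 15, 1, 12, 13, 8, 14]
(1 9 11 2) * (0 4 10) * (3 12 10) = (0 4 3 12 10)(1 9 11 2) = [4, 9, 1, 12, 3, 5, 6, 7, 8, 11, 0, 2, 10]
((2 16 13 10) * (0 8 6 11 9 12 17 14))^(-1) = (0 14 17 12 9 11 6 8)(2 10 13 16) = [14, 1, 10, 3, 4, 5, 8, 7, 0, 11, 13, 6, 9, 16, 17, 15, 2, 12]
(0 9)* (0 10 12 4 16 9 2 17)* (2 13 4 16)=[13, 1, 17, 3, 2, 5, 6, 7, 8, 10, 12, 11, 16, 4, 14, 15, 9, 0]=(0 13 4 2 17)(9 10 12 16)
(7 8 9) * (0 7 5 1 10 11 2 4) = (0 7 8 9 5 1 10 11 2 4) = [7, 10, 4, 3, 0, 1, 6, 8, 9, 5, 11, 2]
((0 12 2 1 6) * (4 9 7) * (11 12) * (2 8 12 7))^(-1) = (0 6 1 2 9 4 7 11)(8 12) = [6, 2, 9, 3, 7, 5, 1, 11, 12, 4, 10, 0, 8]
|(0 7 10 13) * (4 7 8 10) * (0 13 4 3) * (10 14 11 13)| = |(0 8 14 11 13 10 4 7 3)| = 9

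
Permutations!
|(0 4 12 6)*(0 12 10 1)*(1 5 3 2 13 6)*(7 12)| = 11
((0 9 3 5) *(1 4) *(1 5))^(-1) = (0 5 4 1 3 9) = [5, 3, 2, 9, 1, 4, 6, 7, 8, 0]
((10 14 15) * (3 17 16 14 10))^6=[0, 1, 2, 17, 4, 5, 6, 7, 8, 9, 10, 11, 12, 13, 15, 3, 14, 16]=(3 17 16 14 15)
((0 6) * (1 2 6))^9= (0 1 2 6)= [1, 2, 6, 3, 4, 5, 0]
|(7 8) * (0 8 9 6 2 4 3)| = 8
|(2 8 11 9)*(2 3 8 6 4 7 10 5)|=|(2 6 4 7 10 5)(3 8 11 9)|=12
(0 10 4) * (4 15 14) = (0 10 15 14 4) = [10, 1, 2, 3, 0, 5, 6, 7, 8, 9, 15, 11, 12, 13, 4, 14]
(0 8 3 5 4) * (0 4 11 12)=(0 8 3 5 11 12)=[8, 1, 2, 5, 4, 11, 6, 7, 3, 9, 10, 12, 0]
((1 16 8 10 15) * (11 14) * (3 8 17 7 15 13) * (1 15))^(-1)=[0, 7, 2, 13, 4, 5, 6, 17, 3, 9, 8, 14, 12, 10, 11, 15, 1, 16]=(1 7 17 16)(3 13 10 8)(11 14)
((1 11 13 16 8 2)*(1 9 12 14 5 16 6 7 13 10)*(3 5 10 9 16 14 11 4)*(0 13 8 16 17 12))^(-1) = (0 9 11 12 17 2 8 7 6 13)(1 10 14 5 3 4) = [9, 10, 8, 4, 1, 3, 13, 6, 7, 11, 14, 12, 17, 0, 5, 15, 16, 2]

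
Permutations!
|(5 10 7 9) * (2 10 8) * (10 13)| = 7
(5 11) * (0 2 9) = (0 2 9)(5 11) = [2, 1, 9, 3, 4, 11, 6, 7, 8, 0, 10, 5]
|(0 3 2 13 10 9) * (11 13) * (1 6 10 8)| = |(0 3 2 11 13 8 1 6 10 9)| = 10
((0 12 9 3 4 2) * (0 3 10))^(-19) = (0 12 9 10)(2 4 3) = [12, 1, 4, 2, 3, 5, 6, 7, 8, 10, 0, 11, 9]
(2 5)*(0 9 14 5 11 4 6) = (0 9 14 5 2 11 4 6) = [9, 1, 11, 3, 6, 2, 0, 7, 8, 14, 10, 4, 12, 13, 5]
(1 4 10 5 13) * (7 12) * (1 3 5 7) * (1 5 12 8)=(1 4 10 7 8)(3 12 5 13)=[0, 4, 2, 12, 10, 13, 6, 8, 1, 9, 7, 11, 5, 3]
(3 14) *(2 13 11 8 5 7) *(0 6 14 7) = (0 6 14 3 7 2 13 11 8 5) = [6, 1, 13, 7, 4, 0, 14, 2, 5, 9, 10, 8, 12, 11, 3]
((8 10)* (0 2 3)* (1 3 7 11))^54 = (11) = [0, 1, 2, 3, 4, 5, 6, 7, 8, 9, 10, 11]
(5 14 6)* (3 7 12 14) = (3 7 12 14 6 5) = [0, 1, 2, 7, 4, 3, 5, 12, 8, 9, 10, 11, 14, 13, 6]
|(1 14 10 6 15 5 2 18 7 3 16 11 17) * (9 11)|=|(1 14 10 6 15 5 2 18 7 3 16 9 11 17)|=14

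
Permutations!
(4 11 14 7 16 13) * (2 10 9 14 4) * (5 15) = (2 10 9 14 7 16 13)(4 11)(5 15) = [0, 1, 10, 3, 11, 15, 6, 16, 8, 14, 9, 4, 12, 2, 7, 5, 13]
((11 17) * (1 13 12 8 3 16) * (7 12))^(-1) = [0, 16, 2, 8, 4, 5, 6, 13, 12, 9, 10, 17, 7, 1, 14, 15, 3, 11] = (1 16 3 8 12 7 13)(11 17)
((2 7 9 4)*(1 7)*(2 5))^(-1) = (1 2 5 4 9 7) = [0, 2, 5, 3, 9, 4, 6, 1, 8, 7]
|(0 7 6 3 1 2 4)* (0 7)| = |(1 2 4 7 6 3)| = 6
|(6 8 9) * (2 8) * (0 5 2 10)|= |(0 5 2 8 9 6 10)|= 7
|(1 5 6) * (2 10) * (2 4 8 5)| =|(1 2 10 4 8 5 6)| =7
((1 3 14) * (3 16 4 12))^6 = (16) = [0, 1, 2, 3, 4, 5, 6, 7, 8, 9, 10, 11, 12, 13, 14, 15, 16]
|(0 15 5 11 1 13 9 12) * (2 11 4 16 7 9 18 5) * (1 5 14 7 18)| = |(0 15 2 11 5 4 16 18 14 7 9 12)(1 13)| = 12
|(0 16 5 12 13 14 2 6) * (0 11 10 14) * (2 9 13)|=11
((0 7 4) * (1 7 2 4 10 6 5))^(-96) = [0, 5, 2, 3, 4, 6, 10, 1, 8, 9, 7] = (1 5 6 10 7)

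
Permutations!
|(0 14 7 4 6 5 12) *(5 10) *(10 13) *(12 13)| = 6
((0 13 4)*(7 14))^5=(0 4 13)(7 14)=[4, 1, 2, 3, 13, 5, 6, 14, 8, 9, 10, 11, 12, 0, 7]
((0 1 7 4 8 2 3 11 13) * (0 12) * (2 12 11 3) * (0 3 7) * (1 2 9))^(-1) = (0 1 9 2)(3 12 8 4 7)(11 13) = [1, 9, 0, 12, 7, 5, 6, 3, 4, 2, 10, 13, 8, 11]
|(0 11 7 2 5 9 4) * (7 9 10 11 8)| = 9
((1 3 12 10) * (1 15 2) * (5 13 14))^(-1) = (1 2 15 10 12 3)(5 14 13) = [0, 2, 15, 1, 4, 14, 6, 7, 8, 9, 12, 11, 3, 5, 13, 10]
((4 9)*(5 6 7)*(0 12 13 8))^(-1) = (0 8 13 12)(4 9)(5 7 6) = [8, 1, 2, 3, 9, 7, 5, 6, 13, 4, 10, 11, 0, 12]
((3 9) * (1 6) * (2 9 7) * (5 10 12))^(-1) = (1 6)(2 7 3 9)(5 12 10) = [0, 6, 7, 9, 4, 12, 1, 3, 8, 2, 5, 11, 10]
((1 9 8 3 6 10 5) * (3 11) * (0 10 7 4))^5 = (0 8 4 9 7 1 6 5 3 10 11) = [8, 6, 2, 10, 9, 3, 5, 1, 4, 7, 11, 0]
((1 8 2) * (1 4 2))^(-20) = [0, 1, 2, 3, 4, 5, 6, 7, 8] = (8)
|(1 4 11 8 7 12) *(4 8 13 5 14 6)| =12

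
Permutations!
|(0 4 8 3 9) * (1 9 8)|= |(0 4 1 9)(3 8)|= 4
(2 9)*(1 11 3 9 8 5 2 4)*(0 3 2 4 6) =(0 3 9 6)(1 11 2 8 5 4) =[3, 11, 8, 9, 1, 4, 0, 7, 5, 6, 10, 2]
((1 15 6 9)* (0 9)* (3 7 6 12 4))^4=[12, 3, 2, 9, 0, 5, 15, 1, 8, 4, 10, 11, 6, 13, 14, 7]=(0 12 6 15 7 1 3 9 4)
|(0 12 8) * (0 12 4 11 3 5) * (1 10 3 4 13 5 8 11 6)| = |(0 13 5)(1 10 3 8 12 11 4 6)| = 24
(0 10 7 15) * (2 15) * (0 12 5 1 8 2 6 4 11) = (0 10 7 6 4 11)(1 8 2 15 12 5) = [10, 8, 15, 3, 11, 1, 4, 6, 2, 9, 7, 0, 5, 13, 14, 12]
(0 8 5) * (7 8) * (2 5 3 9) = (0 7 8 3 9 2 5) = [7, 1, 5, 9, 4, 0, 6, 8, 3, 2]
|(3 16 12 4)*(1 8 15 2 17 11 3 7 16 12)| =11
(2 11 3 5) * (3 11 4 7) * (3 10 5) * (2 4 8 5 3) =(11)(2 8 5 4 7 10 3) =[0, 1, 8, 2, 7, 4, 6, 10, 5, 9, 3, 11]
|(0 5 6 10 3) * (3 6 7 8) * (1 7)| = 6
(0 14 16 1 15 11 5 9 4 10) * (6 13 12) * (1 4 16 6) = [14, 15, 2, 3, 10, 9, 13, 7, 8, 16, 0, 5, 1, 12, 6, 11, 4] = (0 14 6 13 12 1 15 11 5 9 16 4 10)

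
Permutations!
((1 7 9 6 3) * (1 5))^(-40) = (1 9 3)(5 7 6) = [0, 9, 2, 1, 4, 7, 5, 6, 8, 3]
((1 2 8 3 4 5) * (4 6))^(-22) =(1 5 4 6 3 8 2) =[0, 5, 1, 8, 6, 4, 3, 7, 2]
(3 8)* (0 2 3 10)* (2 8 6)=(0 8 10)(2 3 6)=[8, 1, 3, 6, 4, 5, 2, 7, 10, 9, 0]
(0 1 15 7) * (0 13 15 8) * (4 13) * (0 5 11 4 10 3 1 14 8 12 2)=(0 14 8 5 11 4 13 15 7 10 3 1 12 2)=[14, 12, 0, 1, 13, 11, 6, 10, 5, 9, 3, 4, 2, 15, 8, 7]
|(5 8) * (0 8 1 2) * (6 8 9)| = |(0 9 6 8 5 1 2)| = 7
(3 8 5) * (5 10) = (3 8 10 5) = [0, 1, 2, 8, 4, 3, 6, 7, 10, 9, 5]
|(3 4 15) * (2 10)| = 6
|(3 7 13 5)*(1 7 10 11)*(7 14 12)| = 9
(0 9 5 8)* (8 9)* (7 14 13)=(0 8)(5 9)(7 14 13)=[8, 1, 2, 3, 4, 9, 6, 14, 0, 5, 10, 11, 12, 7, 13]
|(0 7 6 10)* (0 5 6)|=|(0 7)(5 6 10)|=6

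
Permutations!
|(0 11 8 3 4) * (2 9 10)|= 15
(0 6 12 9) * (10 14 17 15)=(0 6 12 9)(10 14 17 15)=[6, 1, 2, 3, 4, 5, 12, 7, 8, 0, 14, 11, 9, 13, 17, 10, 16, 15]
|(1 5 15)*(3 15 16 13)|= |(1 5 16 13 3 15)|= 6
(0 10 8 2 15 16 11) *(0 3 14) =[10, 1, 15, 14, 4, 5, 6, 7, 2, 9, 8, 3, 12, 13, 0, 16, 11] =(0 10 8 2 15 16 11 3 14)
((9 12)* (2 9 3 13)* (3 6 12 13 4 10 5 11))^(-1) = (2 13 9)(3 11 5 10 4)(6 12) = [0, 1, 13, 11, 3, 10, 12, 7, 8, 2, 4, 5, 6, 9]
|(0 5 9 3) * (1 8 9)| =|(0 5 1 8 9 3)| =6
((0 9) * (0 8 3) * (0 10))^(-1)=(0 10 3 8 9)=[10, 1, 2, 8, 4, 5, 6, 7, 9, 0, 3]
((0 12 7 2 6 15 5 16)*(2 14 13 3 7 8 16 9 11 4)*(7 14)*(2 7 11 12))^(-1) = (0 16 8 12 9 5 15 6 2)(3 13 14)(4 11 7) = [16, 1, 0, 13, 11, 15, 2, 4, 12, 5, 10, 7, 9, 14, 3, 6, 8]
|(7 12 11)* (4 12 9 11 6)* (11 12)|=6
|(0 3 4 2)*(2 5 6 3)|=|(0 2)(3 4 5 6)|=4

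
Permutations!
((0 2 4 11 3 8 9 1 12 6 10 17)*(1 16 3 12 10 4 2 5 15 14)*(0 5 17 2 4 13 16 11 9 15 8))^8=[2, 13, 3, 10, 0, 9, 15, 7, 11, 17, 16, 5, 8, 14, 6, 12, 1, 4]=(0 2 3 10 16 1 13 14 6 15 12 8 11 5 9 17 4)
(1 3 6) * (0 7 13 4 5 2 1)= [7, 3, 1, 6, 5, 2, 0, 13, 8, 9, 10, 11, 12, 4]= (0 7 13 4 5 2 1 3 6)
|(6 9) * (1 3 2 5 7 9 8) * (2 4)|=|(1 3 4 2 5 7 9 6 8)|=9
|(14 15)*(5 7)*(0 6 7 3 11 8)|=|(0 6 7 5 3 11 8)(14 15)|=14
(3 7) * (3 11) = (3 7 11) = [0, 1, 2, 7, 4, 5, 6, 11, 8, 9, 10, 3]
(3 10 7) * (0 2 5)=(0 2 5)(3 10 7)=[2, 1, 5, 10, 4, 0, 6, 3, 8, 9, 7]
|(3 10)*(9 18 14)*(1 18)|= |(1 18 14 9)(3 10)|= 4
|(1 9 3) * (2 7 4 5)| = |(1 9 3)(2 7 4 5)| = 12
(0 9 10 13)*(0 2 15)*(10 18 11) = [9, 1, 15, 3, 4, 5, 6, 7, 8, 18, 13, 10, 12, 2, 14, 0, 16, 17, 11] = (0 9 18 11 10 13 2 15)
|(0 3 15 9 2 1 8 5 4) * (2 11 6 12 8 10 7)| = 20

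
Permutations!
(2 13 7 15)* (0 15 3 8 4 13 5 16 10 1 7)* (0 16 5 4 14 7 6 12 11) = (0 15 2 4 13 16 10 1 6 12 11)(3 8 14 7) = [15, 6, 4, 8, 13, 5, 12, 3, 14, 9, 1, 0, 11, 16, 7, 2, 10]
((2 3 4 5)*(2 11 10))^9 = [0, 1, 5, 11, 10, 2, 6, 7, 8, 9, 4, 3] = (2 5)(3 11)(4 10)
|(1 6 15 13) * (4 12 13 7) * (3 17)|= |(1 6 15 7 4 12 13)(3 17)|= 14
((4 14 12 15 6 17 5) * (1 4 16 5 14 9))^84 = (6 15 12 14 17) = [0, 1, 2, 3, 4, 5, 15, 7, 8, 9, 10, 11, 14, 13, 17, 12, 16, 6]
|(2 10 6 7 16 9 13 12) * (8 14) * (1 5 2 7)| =10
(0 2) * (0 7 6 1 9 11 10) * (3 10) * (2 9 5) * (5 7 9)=(0 5 2 9 11 3 10)(1 7 6)=[5, 7, 9, 10, 4, 2, 1, 6, 8, 11, 0, 3]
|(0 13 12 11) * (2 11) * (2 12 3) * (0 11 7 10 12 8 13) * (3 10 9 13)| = 8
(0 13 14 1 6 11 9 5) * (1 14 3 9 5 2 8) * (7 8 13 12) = [12, 6, 13, 9, 4, 0, 11, 8, 1, 2, 10, 5, 7, 3, 14] = (14)(0 12 7 8 1 6 11 5)(2 13 3 9)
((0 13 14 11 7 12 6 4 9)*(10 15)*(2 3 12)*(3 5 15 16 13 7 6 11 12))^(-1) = (0 9 4 6 11 12 14 13 16 10 15 5 2 7) = [9, 1, 7, 3, 6, 2, 11, 0, 8, 4, 15, 12, 14, 16, 13, 5, 10]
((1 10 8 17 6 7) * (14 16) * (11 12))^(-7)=(1 7 6 17 8 10)(11 12)(14 16)=[0, 7, 2, 3, 4, 5, 17, 6, 10, 9, 1, 12, 11, 13, 16, 15, 14, 8]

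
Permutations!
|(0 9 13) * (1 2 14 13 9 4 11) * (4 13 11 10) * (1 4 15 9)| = |(0 13)(1 2 14 11 4 10 15 9)| = 8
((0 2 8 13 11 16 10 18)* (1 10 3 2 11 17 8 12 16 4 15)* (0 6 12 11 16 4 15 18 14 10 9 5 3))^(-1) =(0 16)(1 15 11 2 3 5 9)(4 12 6 18)(8 17 13)(10 14) =[16, 15, 3, 5, 12, 9, 18, 7, 17, 1, 14, 2, 6, 8, 10, 11, 0, 13, 4]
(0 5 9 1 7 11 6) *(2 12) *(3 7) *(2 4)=(0 5 9 1 3 7 11 6)(2 12 4)=[5, 3, 12, 7, 2, 9, 0, 11, 8, 1, 10, 6, 4]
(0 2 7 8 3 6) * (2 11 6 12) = (0 11 6)(2 7 8 3 12) = [11, 1, 7, 12, 4, 5, 0, 8, 3, 9, 10, 6, 2]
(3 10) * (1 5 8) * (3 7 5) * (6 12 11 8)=(1 3 10 7 5 6 12 11 8)=[0, 3, 2, 10, 4, 6, 12, 5, 1, 9, 7, 8, 11]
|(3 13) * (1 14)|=|(1 14)(3 13)|=2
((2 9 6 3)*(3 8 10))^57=(2 8)(3 6)(9 10)=[0, 1, 8, 6, 4, 5, 3, 7, 2, 10, 9]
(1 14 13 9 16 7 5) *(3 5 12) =[0, 14, 2, 5, 4, 1, 6, 12, 8, 16, 10, 11, 3, 9, 13, 15, 7] =(1 14 13 9 16 7 12 3 5)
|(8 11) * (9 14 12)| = |(8 11)(9 14 12)| = 6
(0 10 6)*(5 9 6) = [10, 1, 2, 3, 4, 9, 0, 7, 8, 6, 5] = (0 10 5 9 6)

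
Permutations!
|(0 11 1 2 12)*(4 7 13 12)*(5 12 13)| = |(13)(0 11 1 2 4 7 5 12)| = 8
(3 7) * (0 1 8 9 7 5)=[1, 8, 2, 5, 4, 0, 6, 3, 9, 7]=(0 1 8 9 7 3 5)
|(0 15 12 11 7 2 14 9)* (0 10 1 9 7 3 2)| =|(0 15 12 11 3 2 14 7)(1 9 10)| =24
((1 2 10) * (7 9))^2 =(1 10 2) =[0, 10, 1, 3, 4, 5, 6, 7, 8, 9, 2]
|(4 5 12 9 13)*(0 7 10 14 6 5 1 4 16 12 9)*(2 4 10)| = |(0 7 2 4 1 10 14 6 5 9 13 16 12)| = 13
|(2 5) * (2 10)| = 3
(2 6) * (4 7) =(2 6)(4 7) =[0, 1, 6, 3, 7, 5, 2, 4]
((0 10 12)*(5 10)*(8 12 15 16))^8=(0 5 10 15 16 8 12)=[5, 1, 2, 3, 4, 10, 6, 7, 12, 9, 15, 11, 0, 13, 14, 16, 8]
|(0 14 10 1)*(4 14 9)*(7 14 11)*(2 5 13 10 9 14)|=11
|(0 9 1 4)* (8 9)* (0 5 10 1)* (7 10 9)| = |(0 8 7 10 1 4 5 9)| = 8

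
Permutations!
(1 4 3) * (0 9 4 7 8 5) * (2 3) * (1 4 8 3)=(0 9 8 5)(1 7 3 4 2)=[9, 7, 1, 4, 2, 0, 6, 3, 5, 8]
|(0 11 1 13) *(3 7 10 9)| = |(0 11 1 13)(3 7 10 9)| = 4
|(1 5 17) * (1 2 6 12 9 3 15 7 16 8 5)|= |(2 6 12 9 3 15 7 16 8 5 17)|= 11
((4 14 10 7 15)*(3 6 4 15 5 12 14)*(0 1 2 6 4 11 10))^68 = [12, 14, 0, 3, 4, 10, 1, 11, 8, 9, 6, 2, 7, 13, 5, 15] = (15)(0 12 7 11 2)(1 14 5 10 6)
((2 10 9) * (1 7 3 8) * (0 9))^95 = (0 10 2 9)(1 8 3 7) = [10, 8, 9, 7, 4, 5, 6, 1, 3, 0, 2]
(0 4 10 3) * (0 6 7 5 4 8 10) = (0 8 10 3 6 7 5 4) = [8, 1, 2, 6, 0, 4, 7, 5, 10, 9, 3]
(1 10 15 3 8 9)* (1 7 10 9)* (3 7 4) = [0, 9, 2, 8, 3, 5, 6, 10, 1, 4, 15, 11, 12, 13, 14, 7] = (1 9 4 3 8)(7 10 15)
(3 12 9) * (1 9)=(1 9 3 12)=[0, 9, 2, 12, 4, 5, 6, 7, 8, 3, 10, 11, 1]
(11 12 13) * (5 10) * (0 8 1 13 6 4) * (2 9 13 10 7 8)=(0 2 9 13 11 12 6 4)(1 10 5 7 8)=[2, 10, 9, 3, 0, 7, 4, 8, 1, 13, 5, 12, 6, 11]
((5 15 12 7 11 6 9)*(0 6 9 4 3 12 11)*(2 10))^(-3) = (0 3)(2 10)(4 7)(5 15 11 9)(6 12) = [3, 1, 10, 0, 7, 15, 12, 4, 8, 5, 2, 9, 6, 13, 14, 11]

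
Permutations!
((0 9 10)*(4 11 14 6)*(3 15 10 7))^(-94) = (0 7 15)(3 10 9)(4 14)(6 11) = [7, 1, 2, 10, 14, 5, 11, 15, 8, 3, 9, 6, 12, 13, 4, 0]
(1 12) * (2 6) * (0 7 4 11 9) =(0 7 4 11 9)(1 12)(2 6) =[7, 12, 6, 3, 11, 5, 2, 4, 8, 0, 10, 9, 1]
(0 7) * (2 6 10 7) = [2, 1, 6, 3, 4, 5, 10, 0, 8, 9, 7] = (0 2 6 10 7)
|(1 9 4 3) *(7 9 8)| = 6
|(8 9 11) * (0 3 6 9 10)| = |(0 3 6 9 11 8 10)| = 7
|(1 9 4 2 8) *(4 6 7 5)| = 8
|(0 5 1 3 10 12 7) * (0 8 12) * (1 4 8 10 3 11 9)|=21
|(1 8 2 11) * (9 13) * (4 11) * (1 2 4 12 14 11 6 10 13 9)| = 12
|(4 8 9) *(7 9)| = |(4 8 7 9)| = 4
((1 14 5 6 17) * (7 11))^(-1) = (1 17 6 5 14)(7 11) = [0, 17, 2, 3, 4, 14, 5, 11, 8, 9, 10, 7, 12, 13, 1, 15, 16, 6]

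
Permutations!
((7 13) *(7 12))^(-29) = [0, 1, 2, 3, 4, 5, 6, 13, 8, 9, 10, 11, 7, 12] = (7 13 12)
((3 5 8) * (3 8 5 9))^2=(9)=[0, 1, 2, 3, 4, 5, 6, 7, 8, 9]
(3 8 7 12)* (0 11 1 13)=(0 11 1 13)(3 8 7 12)=[11, 13, 2, 8, 4, 5, 6, 12, 7, 9, 10, 1, 3, 0]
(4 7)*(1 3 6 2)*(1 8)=[0, 3, 8, 6, 7, 5, 2, 4, 1]=(1 3 6 2 8)(4 7)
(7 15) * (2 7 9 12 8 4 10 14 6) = (2 7 15 9 12 8 4 10 14 6) = [0, 1, 7, 3, 10, 5, 2, 15, 4, 12, 14, 11, 8, 13, 6, 9]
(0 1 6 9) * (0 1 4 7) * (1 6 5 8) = (0 4 7)(1 5 8)(6 9) = [4, 5, 2, 3, 7, 8, 9, 0, 1, 6]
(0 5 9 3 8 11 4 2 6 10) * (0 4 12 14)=(0 5 9 3 8 11 12 14)(2 6 10 4)=[5, 1, 6, 8, 2, 9, 10, 7, 11, 3, 4, 12, 14, 13, 0]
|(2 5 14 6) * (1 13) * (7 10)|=|(1 13)(2 5 14 6)(7 10)|=4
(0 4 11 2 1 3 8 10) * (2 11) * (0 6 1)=(11)(0 4 2)(1 3 8 10 6)=[4, 3, 0, 8, 2, 5, 1, 7, 10, 9, 6, 11]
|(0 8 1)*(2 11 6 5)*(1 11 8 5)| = 7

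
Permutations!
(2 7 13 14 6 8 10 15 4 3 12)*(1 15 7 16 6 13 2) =(1 15 4 3 12)(2 16 6 8 10 7)(13 14) =[0, 15, 16, 12, 3, 5, 8, 2, 10, 9, 7, 11, 1, 14, 13, 4, 6]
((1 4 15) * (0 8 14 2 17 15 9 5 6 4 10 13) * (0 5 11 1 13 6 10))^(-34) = [10, 5, 9, 3, 17, 8, 2, 7, 6, 15, 14, 13, 12, 0, 4, 1, 16, 11] = (0 10 14 4 17 11 13)(1 5 8 6 2 9 15)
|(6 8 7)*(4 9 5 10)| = |(4 9 5 10)(6 8 7)| = 12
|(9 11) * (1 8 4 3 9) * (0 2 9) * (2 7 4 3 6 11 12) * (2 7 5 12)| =|(0 5 12 7 4 6 11 1 8 3)(2 9)| =10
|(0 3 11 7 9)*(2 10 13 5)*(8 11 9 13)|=|(0 3 9)(2 10 8 11 7 13 5)|=21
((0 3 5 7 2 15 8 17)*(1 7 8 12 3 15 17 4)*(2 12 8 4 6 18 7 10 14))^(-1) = [17, 4, 14, 12, 5, 3, 8, 18, 15, 9, 1, 11, 7, 13, 10, 0, 16, 2, 6] = (0 17 2 14 10 1 4 5 3 12 7 18 6 8 15)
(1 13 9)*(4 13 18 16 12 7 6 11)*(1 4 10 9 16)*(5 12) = (1 18)(4 13 16 5 12 7 6 11 10 9) = [0, 18, 2, 3, 13, 12, 11, 6, 8, 4, 9, 10, 7, 16, 14, 15, 5, 17, 1]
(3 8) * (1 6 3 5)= (1 6 3 8 5)= [0, 6, 2, 8, 4, 1, 3, 7, 5]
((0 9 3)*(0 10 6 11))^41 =(0 11 6 10 3 9) =[11, 1, 2, 9, 4, 5, 10, 7, 8, 0, 3, 6]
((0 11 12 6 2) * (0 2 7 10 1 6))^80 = (0 12 11) = [12, 1, 2, 3, 4, 5, 6, 7, 8, 9, 10, 0, 11]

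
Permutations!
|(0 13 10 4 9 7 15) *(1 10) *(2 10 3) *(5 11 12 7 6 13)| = 24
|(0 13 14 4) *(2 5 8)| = |(0 13 14 4)(2 5 8)| = 12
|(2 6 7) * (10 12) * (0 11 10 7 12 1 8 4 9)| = |(0 11 10 1 8 4 9)(2 6 12 7)| = 28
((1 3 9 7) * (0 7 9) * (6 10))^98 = (10)(0 1)(3 7) = [1, 0, 2, 7, 4, 5, 6, 3, 8, 9, 10]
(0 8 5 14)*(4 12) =[8, 1, 2, 3, 12, 14, 6, 7, 5, 9, 10, 11, 4, 13, 0] =(0 8 5 14)(4 12)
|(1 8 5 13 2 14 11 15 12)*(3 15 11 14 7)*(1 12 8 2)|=8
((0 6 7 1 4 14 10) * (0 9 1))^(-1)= (0 7 6)(1 9 10 14 4)= [7, 9, 2, 3, 1, 5, 0, 6, 8, 10, 14, 11, 12, 13, 4]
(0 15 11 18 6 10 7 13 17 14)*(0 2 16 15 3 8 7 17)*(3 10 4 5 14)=(0 10 17 3 8 7 13)(2 16 15 11 18 6 4 5 14)=[10, 1, 16, 8, 5, 14, 4, 13, 7, 9, 17, 18, 12, 0, 2, 11, 15, 3, 6]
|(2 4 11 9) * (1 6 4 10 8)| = 8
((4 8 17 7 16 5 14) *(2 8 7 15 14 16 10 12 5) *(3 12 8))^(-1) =(2 16 5 12 3)(4 14 15 17 8 10 7) =[0, 1, 16, 2, 14, 12, 6, 4, 10, 9, 7, 11, 3, 13, 15, 17, 5, 8]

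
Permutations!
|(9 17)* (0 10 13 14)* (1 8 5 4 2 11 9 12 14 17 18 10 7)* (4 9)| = 12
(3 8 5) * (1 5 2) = [0, 5, 1, 8, 4, 3, 6, 7, 2] = (1 5 3 8 2)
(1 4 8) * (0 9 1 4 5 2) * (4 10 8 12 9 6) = [6, 5, 0, 3, 12, 2, 4, 7, 10, 1, 8, 11, 9] = (0 6 4 12 9 1 5 2)(8 10)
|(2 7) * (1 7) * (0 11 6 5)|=|(0 11 6 5)(1 7 2)|=12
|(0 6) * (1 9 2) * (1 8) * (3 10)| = 4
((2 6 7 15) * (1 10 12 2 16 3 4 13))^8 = (1 3 7 12 13 16 6 10 4 15 2) = [0, 3, 1, 7, 15, 5, 10, 12, 8, 9, 4, 11, 13, 16, 14, 2, 6]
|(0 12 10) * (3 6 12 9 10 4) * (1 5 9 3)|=|(0 3 6 12 4 1 5 9 10)|=9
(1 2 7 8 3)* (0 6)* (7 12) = (0 6)(1 2 12 7 8 3) = [6, 2, 12, 1, 4, 5, 0, 8, 3, 9, 10, 11, 7]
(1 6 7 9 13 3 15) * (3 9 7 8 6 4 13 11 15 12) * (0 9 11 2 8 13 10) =(0 9 2 8 6 13 11 15 1 4 10)(3 12) =[9, 4, 8, 12, 10, 5, 13, 7, 6, 2, 0, 15, 3, 11, 14, 1]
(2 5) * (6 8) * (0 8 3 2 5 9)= (0 8 6 3 2 9)= [8, 1, 9, 2, 4, 5, 3, 7, 6, 0]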